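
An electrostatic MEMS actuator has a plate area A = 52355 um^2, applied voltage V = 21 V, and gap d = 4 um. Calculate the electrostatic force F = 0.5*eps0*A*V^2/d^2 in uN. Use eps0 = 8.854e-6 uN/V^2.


Step 1: Identify parameters.
eps0 = 8.854e-6 uN/V^2, A = 52355 um^2, V = 21 V, d = 4 um
Step 2: Compute V^2 = 21^2 = 441
Step 3: Compute d^2 = 4^2 = 16
Step 4: F = 0.5 * 8.854e-6 * 52355 * 441 / 16
F = 6.388 uN


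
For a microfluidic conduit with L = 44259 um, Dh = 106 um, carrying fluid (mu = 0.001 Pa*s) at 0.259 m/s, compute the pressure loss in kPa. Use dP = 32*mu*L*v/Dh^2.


Step 1: Convert to SI: L = 44259e-6 m, Dh = 106e-6 m
Step 2: dP = 32 * 0.001 * 44259e-6 * 0.259 / (106e-6)^2
Step 3: dP = 32646.72 Pa
Step 4: Convert to kPa: dP = 32.65 kPa


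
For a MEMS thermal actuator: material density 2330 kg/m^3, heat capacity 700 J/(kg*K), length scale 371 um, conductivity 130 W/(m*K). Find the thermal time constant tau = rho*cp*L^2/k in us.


Step 1: Convert L to m: L = 371e-6 m
Step 2: L^2 = (371e-6)^2 = 1.37641e-07 m^2
Step 3: tau = 2330 * 700 * 1.37641e-07 / 130 = 1.72686516e-03 s
Step 4: Convert to microseconds (multiply by 1e6).
tau = 1726.865 us


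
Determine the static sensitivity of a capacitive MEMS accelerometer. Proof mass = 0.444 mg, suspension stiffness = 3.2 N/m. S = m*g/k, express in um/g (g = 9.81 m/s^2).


Step 1: Convert mass: m = 0.444 mg = 4.44e-07 kg
Step 2: S = m * g / k = 4.44e-07 * 9.81 / 3.2
Step 3: S = 1.36e-06 m/g
Step 4: Convert to um/g: S = 1.361 um/g


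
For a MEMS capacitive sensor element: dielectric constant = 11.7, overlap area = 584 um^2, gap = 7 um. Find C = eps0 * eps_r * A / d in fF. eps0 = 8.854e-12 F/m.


Step 1: Convert area to m^2: A = 584e-12 m^2
Step 2: Convert gap to m: d = 7e-6 m
Step 3: C = eps0 * eps_r * A / d
C = 8.854e-12 * 11.7 * 584e-12 / 7e-6
Step 4: Convert to fF (multiply by 1e15).
C = 8.64 fF


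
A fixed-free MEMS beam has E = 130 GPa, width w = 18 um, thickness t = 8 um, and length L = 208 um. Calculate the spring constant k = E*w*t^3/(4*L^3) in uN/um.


Step 1: Convert E to consistent units (1 GPa = 1000 uN/um^2).
E = 130 GPa = 130000 uN/um^2
Step 2: Compute t^3 = 8^3 = 512
Step 3: Compute L^3 = 208^3 = 8998912
Step 4: k = 130000 * 18 * 512 / (4 * 8998912)
k = 33.284 uN/um


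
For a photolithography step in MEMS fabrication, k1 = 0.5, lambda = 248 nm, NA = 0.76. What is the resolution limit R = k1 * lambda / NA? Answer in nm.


Step 1: Identify values: k1 = 0.5, lambda = 248 nm, NA = 0.76
Step 2: R = k1 * lambda / NA
R = 0.5 * 248 / 0.76
R = 163.2 nm


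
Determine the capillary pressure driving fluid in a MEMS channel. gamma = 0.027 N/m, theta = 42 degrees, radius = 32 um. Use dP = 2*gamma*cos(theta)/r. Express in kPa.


Step 1: cos(42 deg) = 0.7431
Step 2: Convert r to m: r = 32e-6 m
Step 3: dP = 2 * 0.027 * 0.7431 / 32e-6 = 1254.0 Pa
Step 4: Convert Pa to kPa (divide by 1000).
dP = 1.25 kPa


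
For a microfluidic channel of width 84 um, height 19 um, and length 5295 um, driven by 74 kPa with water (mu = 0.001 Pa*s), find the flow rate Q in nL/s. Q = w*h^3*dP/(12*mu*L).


Step 1: Convert all dimensions to SI (meters).
w = 84e-6 m, h = 19e-6 m, L = 5295e-6 m, dP = 74e3 Pa
Step 2: Q = w * h^3 * dP / (12 * mu * L)
Q = 84e-6 * (19e-6)^3 * 74e3 / (12 * 0.001 * 5295e-6) = 6.7100321e-10 m^3/s
Step 3: Convert Q from m^3/s to nL/s (1 m^3 = 1e12 nL, so multiply by 1e12).
Q = 671.003 nL/s


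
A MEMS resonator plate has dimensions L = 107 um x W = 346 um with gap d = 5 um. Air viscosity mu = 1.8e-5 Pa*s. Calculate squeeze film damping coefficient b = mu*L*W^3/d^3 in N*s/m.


Step 1: Convert to SI.
L = 107e-6 m, W = 346e-6 m, d = 5e-6 m
Step 2: W^3 = (346e-6)^3 = 4.14e-11 m^3
Step 3: d^3 = (5e-6)^3 = 1.25e-16 m^3
Step 4: b = 1.8e-5 * 107e-6 * 4.14e-11 / 1.25e-16
b = 6.38e-04 N*s/m


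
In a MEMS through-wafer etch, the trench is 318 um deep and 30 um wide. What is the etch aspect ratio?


Step 1: AR = depth / width
Step 2: AR = 318 / 30
AR = 10.6


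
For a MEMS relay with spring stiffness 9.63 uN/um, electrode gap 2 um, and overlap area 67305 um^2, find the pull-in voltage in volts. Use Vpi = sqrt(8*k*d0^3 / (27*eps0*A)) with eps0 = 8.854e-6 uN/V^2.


Step 1: Compute numerator: 8 * k * d0^3 = 8 * 9.63 * 2^3 = 616.32
Step 2: Compute denominator: 27 * eps0 * A = 27 * 8.854e-6 * 67305 = 16.089799
Step 3: Vpi = sqrt(616.32 / 16.089799)
Vpi = 6.19 V


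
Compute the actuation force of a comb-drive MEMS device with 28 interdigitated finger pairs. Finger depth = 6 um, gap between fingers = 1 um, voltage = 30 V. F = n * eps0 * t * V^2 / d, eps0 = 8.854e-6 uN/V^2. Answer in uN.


Step 1: Parameters: n=28, eps0=8.854e-6 uN/V^2, t=6 um, V=30 V, d=1 um
Step 2: V^2 = 900
Step 3: F = 28 * 8.854e-6 * 6 * 900 / 1
F = 1.339 uN


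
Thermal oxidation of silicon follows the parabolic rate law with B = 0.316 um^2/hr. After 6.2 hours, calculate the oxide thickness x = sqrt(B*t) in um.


Step 1: Compute B*t = 0.316 * 6.2 = 1.9592
Step 2: x = sqrt(1.9592)
x = 1.4 um


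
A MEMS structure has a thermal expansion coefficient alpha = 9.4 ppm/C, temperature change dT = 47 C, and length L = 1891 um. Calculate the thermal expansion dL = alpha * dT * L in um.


Step 1: Convert CTE: alpha = 9.4 ppm/C = 9.4e-6 /C
Step 2: dL = 9.4e-6 * 47 * 1891
dL = 0.8354 um


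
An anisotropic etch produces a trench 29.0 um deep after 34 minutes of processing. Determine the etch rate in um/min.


Step 1: Etch rate = depth / time
Step 2: rate = 29.0 / 34
rate = 0.853 um/min


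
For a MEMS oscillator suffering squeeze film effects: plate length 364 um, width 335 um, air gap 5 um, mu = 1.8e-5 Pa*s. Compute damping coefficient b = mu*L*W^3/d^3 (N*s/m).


Step 1: Convert to SI.
L = 364e-6 m, W = 335e-6 m, d = 5e-6 m
Step 2: W^3 = (335e-6)^3 = 3.76e-11 m^3
Step 3: d^3 = (5e-6)^3 = 1.25e-16 m^3
Step 4: b = 1.8e-5 * 364e-6 * 3.76e-11 / 1.25e-16
b = 1.97e-03 N*s/m


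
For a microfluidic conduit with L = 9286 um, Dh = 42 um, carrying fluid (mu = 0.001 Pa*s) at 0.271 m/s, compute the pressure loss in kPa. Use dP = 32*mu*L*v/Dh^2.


Step 1: Convert to SI: L = 9286e-6 m, Dh = 42e-6 m
Step 2: dP = 32 * 0.001 * 9286e-6 * 0.271 / (42e-6)^2
Step 3: dP = 45650.90 Pa
Step 4: Convert to kPa: dP = 45.65 kPa


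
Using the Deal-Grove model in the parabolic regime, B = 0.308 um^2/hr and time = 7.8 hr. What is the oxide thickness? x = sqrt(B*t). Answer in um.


Step 1: Compute B*t = 0.308 * 7.8 = 2.4024
Step 2: x = sqrt(2.4024)
x = 1.55 um


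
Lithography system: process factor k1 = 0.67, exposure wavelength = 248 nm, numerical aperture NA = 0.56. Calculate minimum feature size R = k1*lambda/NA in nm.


Step 1: Identify values: k1 = 0.67, lambda = 248 nm, NA = 0.56
Step 2: R = k1 * lambda / NA
R = 0.67 * 248 / 0.56
R = 296.7 nm


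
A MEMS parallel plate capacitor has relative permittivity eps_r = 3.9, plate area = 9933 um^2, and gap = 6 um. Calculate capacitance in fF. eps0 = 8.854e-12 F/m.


Step 1: Convert area to m^2: A = 9933e-12 m^2
Step 2: Convert gap to m: d = 6e-6 m
Step 3: C = eps0 * eps_r * A / d
C = 8.854e-12 * 3.9 * 9933e-12 / 6e-6
Step 4: Convert to fF (multiply by 1e15).
C = 57.17 fF


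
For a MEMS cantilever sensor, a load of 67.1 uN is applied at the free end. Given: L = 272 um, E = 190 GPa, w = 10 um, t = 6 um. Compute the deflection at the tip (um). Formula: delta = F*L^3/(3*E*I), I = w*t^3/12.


Step 1: Calculate the second moment of area.
I = w * t^3 / 12 = 10 * 6^3 / 12 = 180.0 um^4
Step 2: Convert E to consistent units (1 GPa = 1000 uN/um^2).
E = 190 GPa = 190000 uN/um^2
Step 3: Calculate tip deflection.
delta = F * L^3 / (3 * E * I)
delta = 67.1 * 272^3 / (3 * 190000 * 180.0)
delta = 13.1608 um


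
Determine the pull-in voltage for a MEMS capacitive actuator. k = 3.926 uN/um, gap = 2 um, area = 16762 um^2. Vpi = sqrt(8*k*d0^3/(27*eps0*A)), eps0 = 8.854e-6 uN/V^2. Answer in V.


Step 1: Compute numerator: 8 * k * d0^3 = 8 * 3.926 * 2^3 = 251.264
Step 2: Compute denominator: 27 * eps0 * A = 27 * 8.854e-6 * 16762 = 4.00709
Step 3: Vpi = sqrt(251.264 / 4.00709)
Vpi = 7.92 V


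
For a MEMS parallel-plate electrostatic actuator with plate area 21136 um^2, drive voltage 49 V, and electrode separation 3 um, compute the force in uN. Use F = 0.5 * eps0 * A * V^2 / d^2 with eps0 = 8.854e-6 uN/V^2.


Step 1: Identify parameters.
eps0 = 8.854e-6 uN/V^2, A = 21136 um^2, V = 49 V, d = 3 um
Step 2: Compute V^2 = 49^2 = 2401
Step 3: Compute d^2 = 3^2 = 9
Step 4: F = 0.5 * 8.854e-6 * 21136 * 2401 / 9
F = 24.962 uN


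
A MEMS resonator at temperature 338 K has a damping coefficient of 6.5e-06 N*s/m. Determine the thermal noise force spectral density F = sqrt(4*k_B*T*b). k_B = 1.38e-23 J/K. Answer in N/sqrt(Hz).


Step 1: Compute 4 * k_B * T * b
= 4 * 1.38e-23 * 338 * 6.5e-06
= 1.2127e-25 N^2/Hz
Step 2: F_noise = sqrt(1.2127e-25)
F_noise = 3.48e-13 N/sqrt(Hz)


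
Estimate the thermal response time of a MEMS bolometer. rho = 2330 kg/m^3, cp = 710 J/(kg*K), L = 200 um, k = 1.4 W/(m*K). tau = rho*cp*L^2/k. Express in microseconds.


Step 1: Convert L to m: L = 200e-6 m
Step 2: L^2 = (200e-6)^2 = 4e-08 m^2
Step 3: tau = 2330 * 710 * 4e-08 / 1.4 = 4.726571429e-02 s
Step 4: Convert to microseconds (multiply by 1e6).
tau = 47265.714 us


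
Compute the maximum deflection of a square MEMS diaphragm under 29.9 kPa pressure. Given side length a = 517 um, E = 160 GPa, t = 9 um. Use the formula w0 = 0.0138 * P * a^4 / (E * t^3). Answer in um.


Step 1: Convert pressure to compatible units (E is in GPa, so P in GPa).
P = 29.9 kPa = 29.9e-6 GPa
Step 2: Compute numerator: 0.0138 * P * a^4.
a^4 = 517^4 = 71443409521
numerator = 0.0138 * 29.9e-6 * 71443409521 = 2.9479e+04
Step 3: Compute denominator: E * t^3 = 160 * 9^3 = 116640
Step 4: w0 = numerator / denominator = 2.9479e+04 / 116640 = 0.2527 um


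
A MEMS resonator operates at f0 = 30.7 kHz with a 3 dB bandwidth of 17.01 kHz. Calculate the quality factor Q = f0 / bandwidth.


Step 1: Q = f0 / bandwidth
Step 2: Q = 30.7 / 17.01
Q = 1.8


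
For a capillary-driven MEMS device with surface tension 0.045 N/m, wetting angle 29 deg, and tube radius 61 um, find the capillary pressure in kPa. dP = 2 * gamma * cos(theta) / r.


Step 1: cos(29 deg) = 0.8746
Step 2: Convert r to m: r = 61e-6 m
Step 3: dP = 2 * 0.045 * 0.8746 / 61e-6 = 1290.4 Pa
Step 4: Convert Pa to kPa (divide by 1000).
dP = 1.29 kPa


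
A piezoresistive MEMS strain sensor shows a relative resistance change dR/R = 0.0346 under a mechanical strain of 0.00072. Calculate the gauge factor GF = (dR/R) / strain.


Step 1: Identify values.
dR/R = 0.0346, strain = 0.00072
Step 2: GF = (dR/R) / strain = 0.0346 / 0.00072
GF = 48.1


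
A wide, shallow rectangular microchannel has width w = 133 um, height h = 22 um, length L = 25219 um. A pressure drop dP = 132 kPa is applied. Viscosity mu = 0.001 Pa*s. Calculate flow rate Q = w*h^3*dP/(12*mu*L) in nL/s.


Step 1: Convert all dimensions to SI (meters).
w = 133e-6 m, h = 22e-6 m, L = 25219e-6 m, dP = 132e3 Pa
Step 2: Q = w * h^3 * dP / (12 * mu * L)
Q = 133e-6 * (22e-6)^3 * 132e3 / (12 * 0.001 * 25219e-6) = 6.177098e-10 m^3/s
Step 3: Convert Q from m^3/s to nL/s (1 m^3 = 1e12 nL, so multiply by 1e12).
Q = 617.71 nL/s


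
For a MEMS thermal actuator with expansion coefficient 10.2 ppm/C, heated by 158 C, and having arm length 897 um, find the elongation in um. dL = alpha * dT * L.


Step 1: Convert CTE: alpha = 10.2 ppm/C = 10.2e-6 /C
Step 2: dL = 10.2e-6 * 158 * 897
dL = 1.4456 um


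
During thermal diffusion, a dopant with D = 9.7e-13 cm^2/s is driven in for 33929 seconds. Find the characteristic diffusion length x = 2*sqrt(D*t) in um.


Step 1: Compute D*t = 9.7e-13 * 33929 = 3.291113e-08 cm^2
Step 2: sqrt(D*t) = 1.81414e-04 cm
Step 3: x = 2 * 1.81414e-04 cm = 3.62828e-04 cm
Step 4: Convert to um (1 cm = 1e4 um): x = 3.628 um


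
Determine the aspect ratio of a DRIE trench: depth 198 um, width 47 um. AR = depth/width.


Step 1: AR = depth / width
Step 2: AR = 198 / 47
AR = 4.2


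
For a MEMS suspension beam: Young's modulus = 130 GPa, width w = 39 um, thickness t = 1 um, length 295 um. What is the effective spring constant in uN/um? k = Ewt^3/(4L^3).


Step 1: Convert E to consistent units (1 GPa = 1000 uN/um^2).
E = 130 GPa = 130000 uN/um^2
Step 2: Compute t^3 = 1^3 = 1
Step 3: Compute L^3 = 295^3 = 25672375
Step 4: k = 130000 * 39 * 1 / (4 * 25672375)
k = 0.0494 uN/um


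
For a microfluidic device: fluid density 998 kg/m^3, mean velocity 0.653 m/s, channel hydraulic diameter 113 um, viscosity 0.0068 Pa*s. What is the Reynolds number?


Step 1: Convert Dh to meters: Dh = 113e-6 m
Step 2: Re = rho * v * Dh / mu
Re = 998 * 0.653 * 113e-6 / 0.0068
Re = 10.83


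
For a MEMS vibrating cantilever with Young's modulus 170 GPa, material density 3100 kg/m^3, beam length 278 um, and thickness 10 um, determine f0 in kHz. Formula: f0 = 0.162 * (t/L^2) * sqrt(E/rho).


Step 1: Convert units to SI.
t_SI = 10e-6 m, L_SI = 278e-6 m
Step 2: Calculate sqrt(E/rho).
sqrt(170e9 / 3100) = 7405.32 m/s
Step 3: Compute f0.
f0 = 0.162 * 10e-6 / (278e-6)^2 * 7405.32 = 155227.7 Hz = 155.23 kHz


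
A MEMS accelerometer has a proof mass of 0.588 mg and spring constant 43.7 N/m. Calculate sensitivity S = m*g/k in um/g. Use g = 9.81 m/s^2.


Step 1: Convert mass: m = 0.588 mg = 5.88e-07 kg
Step 2: S = m * g / k = 5.88e-07 * 9.81 / 43.7
Step 3: S = 1.32e-07 m/g
Step 4: Convert to um/g: S = 0.132 um/g


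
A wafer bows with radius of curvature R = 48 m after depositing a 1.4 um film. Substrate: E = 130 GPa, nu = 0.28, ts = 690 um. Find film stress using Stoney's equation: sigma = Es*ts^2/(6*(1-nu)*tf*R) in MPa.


Step 1: Compute numerator: Es * ts^2 = 130 * 690^2 = 61893000 (GPa*um^2)
Step 2: Compute denominator (R in um): 6*(1-nu)*tf*R = 6*0.72*1.4*48e6 = 290304000.0 (um^2)
Step 3: sigma (GPa) = 61893000 / 290304000.0 = 2.13201e-01 GPa
Step 4: Convert to MPa (x1000): sigma = 213.2 MPa


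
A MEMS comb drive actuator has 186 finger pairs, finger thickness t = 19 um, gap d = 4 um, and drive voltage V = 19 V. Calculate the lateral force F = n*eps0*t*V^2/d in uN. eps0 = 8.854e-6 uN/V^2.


Step 1: Parameters: n=186, eps0=8.854e-6 uN/V^2, t=19 um, V=19 V, d=4 um
Step 2: V^2 = 361
Step 3: F = 186 * 8.854e-6 * 19 * 361 / 4
F = 2.824 uN


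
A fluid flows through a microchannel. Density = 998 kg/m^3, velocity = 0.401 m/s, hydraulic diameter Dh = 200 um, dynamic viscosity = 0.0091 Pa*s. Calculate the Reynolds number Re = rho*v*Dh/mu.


Step 1: Convert Dh to meters: Dh = 200e-6 m
Step 2: Re = rho * v * Dh / mu
Re = 998 * 0.401 * 200e-6 / 0.0091
Re = 8.796


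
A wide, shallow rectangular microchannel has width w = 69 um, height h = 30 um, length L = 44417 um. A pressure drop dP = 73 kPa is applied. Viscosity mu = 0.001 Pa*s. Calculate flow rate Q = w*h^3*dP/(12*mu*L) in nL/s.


Step 1: Convert all dimensions to SI (meters).
w = 69e-6 m, h = 30e-6 m, L = 44417e-6 m, dP = 73e3 Pa
Step 2: Q = w * h^3 * dP / (12 * mu * L)
Q = 69e-6 * (30e-6)^3 * 73e3 / (12 * 0.001 * 44417e-6) = 2.5515568e-10 m^3/s
Step 3: Convert Q from m^3/s to nL/s (1 m^3 = 1e12 nL, so multiply by 1e12).
Q = 255.156 nL/s


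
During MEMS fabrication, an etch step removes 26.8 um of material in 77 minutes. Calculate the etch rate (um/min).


Step 1: Etch rate = depth / time
Step 2: rate = 26.8 / 77
rate = 0.348 um/min


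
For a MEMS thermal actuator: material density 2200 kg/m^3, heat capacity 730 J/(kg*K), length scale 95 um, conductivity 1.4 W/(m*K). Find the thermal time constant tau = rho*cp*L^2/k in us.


Step 1: Convert L to m: L = 95e-6 m
Step 2: L^2 = (95e-6)^2 = 9.025e-09 m^2
Step 3: tau = 2200 * 730 * 9.025e-09 / 1.4 = 1.035296429e-02 s
Step 4: Convert to microseconds (multiply by 1e6).
tau = 10352.964 us


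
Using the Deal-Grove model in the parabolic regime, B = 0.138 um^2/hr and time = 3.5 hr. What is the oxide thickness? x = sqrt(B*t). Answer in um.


Step 1: Compute B*t = 0.138 * 3.5 = 0.483
Step 2: x = sqrt(0.483)
x = 0.695 um


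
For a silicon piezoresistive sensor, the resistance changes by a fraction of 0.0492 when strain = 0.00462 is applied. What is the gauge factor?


Step 1: Identify values.
dR/R = 0.0492, strain = 0.00462
Step 2: GF = (dR/R) / strain = 0.0492 / 0.00462
GF = 10.6


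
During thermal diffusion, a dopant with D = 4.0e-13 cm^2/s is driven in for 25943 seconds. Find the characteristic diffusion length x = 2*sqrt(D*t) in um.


Step 1: Compute D*t = 4.0e-13 * 25943 = 1.03772e-08 cm^2
Step 2: sqrt(D*t) = 1.01869e-04 cm
Step 3: x = 2 * 1.01869e-04 cm = 2.03738e-04 cm
Step 4: Convert to um (1 cm = 1e4 um): x = 2.037 um


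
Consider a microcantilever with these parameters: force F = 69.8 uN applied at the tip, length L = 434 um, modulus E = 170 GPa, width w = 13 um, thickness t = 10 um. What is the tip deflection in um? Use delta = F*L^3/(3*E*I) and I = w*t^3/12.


Step 1: Calculate the second moment of area.
I = w * t^3 / 12 = 13 * 10^3 / 12 = 1083.3333 um^4
Step 2: Convert E to consistent units (1 GPa = 1000 uN/um^2).
E = 170 GPa = 170000 uN/um^2
Step 3: Calculate tip deflection.
delta = F * L^3 / (3 * E * I)
delta = 69.8 * 434^3 / (3 * 170000 * 1083.3333)
delta = 10.3274 um


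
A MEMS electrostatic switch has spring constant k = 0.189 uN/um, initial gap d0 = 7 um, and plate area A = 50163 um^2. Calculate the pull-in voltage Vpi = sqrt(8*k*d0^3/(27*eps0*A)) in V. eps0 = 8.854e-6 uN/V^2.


Step 1: Compute numerator: 8 * k * d0^3 = 8 * 0.189 * 7^3 = 518.616
Step 2: Compute denominator: 27 * eps0 * A = 27 * 8.854e-6 * 50163 = 11.991866
Step 3: Vpi = sqrt(518.616 / 11.991866)
Vpi = 6.58 V


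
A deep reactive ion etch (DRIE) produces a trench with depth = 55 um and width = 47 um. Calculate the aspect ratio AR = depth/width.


Step 1: AR = depth / width
Step 2: AR = 55 / 47
AR = 1.2


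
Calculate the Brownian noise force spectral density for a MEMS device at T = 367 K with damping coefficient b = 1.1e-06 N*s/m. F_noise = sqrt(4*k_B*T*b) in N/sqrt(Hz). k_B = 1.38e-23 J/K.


Step 1: Compute 4 * k_B * T * b
= 4 * 1.38e-23 * 367 * 1.1e-06
= 2.2284e-26 N^2/Hz
Step 2: F_noise = sqrt(2.2284e-26)
F_noise = 1.49e-13 N/sqrt(Hz)


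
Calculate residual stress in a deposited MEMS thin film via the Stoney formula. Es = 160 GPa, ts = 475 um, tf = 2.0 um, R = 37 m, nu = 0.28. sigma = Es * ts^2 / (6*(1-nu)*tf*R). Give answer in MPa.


Step 1: Compute numerator: Es * ts^2 = 160 * 475^2 = 36100000 (GPa*um^2)
Step 2: Compute denominator (R in um): 6*(1-nu)*tf*R = 6*0.72*2.0*37e6 = 319680000.0 (um^2)
Step 3: sigma (GPa) = 36100000 / 319680000.0 = 1.12925e-01 GPa
Step 4: Convert to MPa (x1000): sigma = 112.9 MPa


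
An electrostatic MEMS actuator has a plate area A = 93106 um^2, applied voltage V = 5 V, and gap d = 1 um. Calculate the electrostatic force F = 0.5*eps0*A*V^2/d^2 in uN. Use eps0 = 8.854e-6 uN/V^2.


Step 1: Identify parameters.
eps0 = 8.854e-6 uN/V^2, A = 93106 um^2, V = 5 V, d = 1 um
Step 2: Compute V^2 = 5^2 = 25
Step 3: Compute d^2 = 1^2 = 1
Step 4: F = 0.5 * 8.854e-6 * 93106 * 25 / 1
F = 10.305 uN


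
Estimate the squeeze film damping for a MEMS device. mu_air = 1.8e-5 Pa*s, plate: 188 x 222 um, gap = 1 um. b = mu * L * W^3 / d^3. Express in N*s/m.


Step 1: Convert to SI.
L = 188e-6 m, W = 222e-6 m, d = 1e-6 m
Step 2: W^3 = (222e-6)^3 = 1.09e-11 m^3
Step 3: d^3 = (1e-6)^3 = 1.00e-18 m^3
Step 4: b = 1.8e-5 * 188e-6 * 1.09e-11 / 1.00e-18
b = 3.70e-02 N*s/m


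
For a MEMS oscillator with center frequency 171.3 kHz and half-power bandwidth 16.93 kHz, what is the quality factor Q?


Step 1: Q = f0 / bandwidth
Step 2: Q = 171.3 / 16.93
Q = 10.1


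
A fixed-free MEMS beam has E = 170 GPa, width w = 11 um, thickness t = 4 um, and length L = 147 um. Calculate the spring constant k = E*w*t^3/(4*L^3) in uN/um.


Step 1: Convert E to consistent units (1 GPa = 1000 uN/um^2).
E = 170 GPa = 170000 uN/um^2
Step 2: Compute t^3 = 4^3 = 64
Step 3: Compute L^3 = 147^3 = 3176523
Step 4: k = 170000 * 11 * 64 / (4 * 3176523)
k = 9.4191 uN/um


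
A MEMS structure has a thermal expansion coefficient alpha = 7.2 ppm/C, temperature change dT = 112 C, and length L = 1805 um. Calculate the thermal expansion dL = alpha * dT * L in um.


Step 1: Convert CTE: alpha = 7.2 ppm/C = 7.2e-6 /C
Step 2: dL = 7.2e-6 * 112 * 1805
dL = 1.4556 um


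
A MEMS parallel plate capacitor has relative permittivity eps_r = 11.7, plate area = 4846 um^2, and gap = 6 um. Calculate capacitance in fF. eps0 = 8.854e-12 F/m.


Step 1: Convert area to m^2: A = 4846e-12 m^2
Step 2: Convert gap to m: d = 6e-6 m
Step 3: C = eps0 * eps_r * A / d
C = 8.854e-12 * 11.7 * 4846e-12 / 6e-6
Step 4: Convert to fF (multiply by 1e15).
C = 83.67 fF


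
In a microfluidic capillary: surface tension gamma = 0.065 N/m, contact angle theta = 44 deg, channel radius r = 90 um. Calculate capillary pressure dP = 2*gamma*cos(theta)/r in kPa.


Step 1: cos(44 deg) = 0.7193
Step 2: Convert r to m: r = 90e-6 m
Step 3: dP = 2 * 0.065 * 0.7193 / 90e-6 = 1039.0 Pa
Step 4: Convert Pa to kPa (divide by 1000).
dP = 1.04 kPa


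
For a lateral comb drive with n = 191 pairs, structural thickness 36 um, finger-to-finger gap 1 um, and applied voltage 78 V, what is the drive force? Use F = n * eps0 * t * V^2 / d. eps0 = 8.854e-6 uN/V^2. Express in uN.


Step 1: Parameters: n=191, eps0=8.854e-6 uN/V^2, t=36 um, V=78 V, d=1 um
Step 2: V^2 = 6084
Step 3: F = 191 * 8.854e-6 * 36 * 6084 / 1
F = 370.395 uN


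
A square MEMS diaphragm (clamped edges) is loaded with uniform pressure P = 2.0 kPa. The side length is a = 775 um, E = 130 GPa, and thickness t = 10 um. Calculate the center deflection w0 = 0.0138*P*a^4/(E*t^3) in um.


Step 1: Convert pressure to compatible units (E is in GPa, so P in GPa).
P = 2.0 kPa = 2.0e-6 GPa
Step 2: Compute numerator: 0.0138 * P * a^4.
a^4 = 775^4 = 360750390625
numerator = 0.0138 * 2.0e-6 * 360750390625 = 9.9567e+03
Step 3: Compute denominator: E * t^3 = 130 * 10^3 = 130000
Step 4: w0 = numerator / denominator = 9.9567e+03 / 130000 = 0.0766 um


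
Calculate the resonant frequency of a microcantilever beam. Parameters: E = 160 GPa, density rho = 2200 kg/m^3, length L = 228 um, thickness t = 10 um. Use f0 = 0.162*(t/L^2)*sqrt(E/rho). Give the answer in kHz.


Step 1: Convert units to SI.
t_SI = 10e-6 m, L_SI = 228e-6 m
Step 2: Calculate sqrt(E/rho).
sqrt(160e9 / 2200) = 8528.03 m/s
Step 3: Compute f0.
f0 = 0.162 * 10e-6 / (228e-6)^2 * 8528.03 = 265762.7 Hz = 265.76 kHz


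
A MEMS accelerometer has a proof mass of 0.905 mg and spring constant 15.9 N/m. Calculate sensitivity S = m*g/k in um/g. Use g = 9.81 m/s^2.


Step 1: Convert mass: m = 0.905 mg = 9.05e-07 kg
Step 2: S = m * g / k = 9.05e-07 * 9.81 / 15.9
Step 3: S = 5.58e-07 m/g
Step 4: Convert to um/g: S = 0.558 um/g


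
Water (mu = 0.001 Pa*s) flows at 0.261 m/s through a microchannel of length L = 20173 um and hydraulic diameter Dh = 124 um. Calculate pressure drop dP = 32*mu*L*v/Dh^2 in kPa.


Step 1: Convert to SI: L = 20173e-6 m, Dh = 124e-6 m
Step 2: dP = 32 * 0.001 * 20173e-6 * 0.261 / (124e-6)^2
Step 3: dP = 10957.65 Pa
Step 4: Convert to kPa: dP = 10.96 kPa


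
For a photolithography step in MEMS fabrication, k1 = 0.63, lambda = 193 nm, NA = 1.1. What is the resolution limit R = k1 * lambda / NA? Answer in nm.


Step 1: Identify values: k1 = 0.63, lambda = 193 nm, NA = 1.1
Step 2: R = k1 * lambda / NA
R = 0.63 * 193 / 1.1
R = 110.5 nm


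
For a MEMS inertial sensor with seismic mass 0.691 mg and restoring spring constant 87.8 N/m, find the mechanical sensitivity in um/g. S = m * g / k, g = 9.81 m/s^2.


Step 1: Convert mass: m = 0.691 mg = 6.91e-07 kg
Step 2: S = m * g / k = 6.91e-07 * 9.81 / 87.8
Step 3: S = 7.72e-08 m/g
Step 4: Convert to um/g: S = 0.077 um/g


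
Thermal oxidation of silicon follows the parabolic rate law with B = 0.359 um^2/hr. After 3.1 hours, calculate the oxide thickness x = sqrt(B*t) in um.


Step 1: Compute B*t = 0.359 * 3.1 = 1.1129
Step 2: x = sqrt(1.1129)
x = 1.055 um


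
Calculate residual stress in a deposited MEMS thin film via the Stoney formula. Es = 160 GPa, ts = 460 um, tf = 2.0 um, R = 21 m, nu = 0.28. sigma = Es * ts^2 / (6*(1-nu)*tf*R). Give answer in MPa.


Step 1: Compute numerator: Es * ts^2 = 160 * 460^2 = 33856000 (GPa*um^2)
Step 2: Compute denominator (R in um): 6*(1-nu)*tf*R = 6*0.72*2.0*21e6 = 181440000.0 (um^2)
Step 3: sigma (GPa) = 33856000 / 181440000.0 = 1.86596e-01 GPa
Step 4: Convert to MPa (x1000): sigma = 186.6 MPa


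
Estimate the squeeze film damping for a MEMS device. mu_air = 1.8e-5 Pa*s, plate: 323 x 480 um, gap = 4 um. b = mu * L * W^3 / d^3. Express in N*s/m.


Step 1: Convert to SI.
L = 323e-6 m, W = 480e-6 m, d = 4e-6 m
Step 2: W^3 = (480e-6)^3 = 1.11e-10 m^3
Step 3: d^3 = (4e-6)^3 = 6.40e-17 m^3
Step 4: b = 1.8e-5 * 323e-6 * 1.11e-10 / 6.40e-17
b = 1.00e-02 N*s/m


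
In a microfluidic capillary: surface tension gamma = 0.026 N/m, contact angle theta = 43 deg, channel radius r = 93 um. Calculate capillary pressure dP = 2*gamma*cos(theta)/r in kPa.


Step 1: cos(43 deg) = 0.7314
Step 2: Convert r to m: r = 93e-6 m
Step 3: dP = 2 * 0.026 * 0.7314 / 93e-6 = 409.0 Pa
Step 4: Convert Pa to kPa (divide by 1000).
dP = 0.41 kPa


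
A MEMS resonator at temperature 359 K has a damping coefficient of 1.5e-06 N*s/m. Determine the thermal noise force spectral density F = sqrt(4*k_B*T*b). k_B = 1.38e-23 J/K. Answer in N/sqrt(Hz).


Step 1: Compute 4 * k_B * T * b
= 4 * 1.38e-23 * 359 * 1.5e-06
= 2.9725e-26 N^2/Hz
Step 2: F_noise = sqrt(2.9725e-26)
F_noise = 1.72e-13 N/sqrt(Hz)


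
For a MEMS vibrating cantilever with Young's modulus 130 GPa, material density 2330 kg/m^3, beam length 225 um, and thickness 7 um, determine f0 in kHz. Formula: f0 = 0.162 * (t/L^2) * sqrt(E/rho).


Step 1: Convert units to SI.
t_SI = 7e-6 m, L_SI = 225e-6 m
Step 2: Calculate sqrt(E/rho).
sqrt(130e9 / 2330) = 7469.54 m/s
Step 3: Compute f0.
f0 = 0.162 * 7e-6 / (225e-6)^2 * 7469.54 = 167317.7 Hz = 167.32 kHz


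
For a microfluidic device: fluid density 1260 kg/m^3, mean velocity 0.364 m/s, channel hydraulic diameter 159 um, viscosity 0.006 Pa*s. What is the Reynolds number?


Step 1: Convert Dh to meters: Dh = 159e-6 m
Step 2: Re = rho * v * Dh / mu
Re = 1260 * 0.364 * 159e-6 / 0.006
Re = 12.154


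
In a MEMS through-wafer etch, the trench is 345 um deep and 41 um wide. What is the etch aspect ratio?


Step 1: AR = depth / width
Step 2: AR = 345 / 41
AR = 8.4


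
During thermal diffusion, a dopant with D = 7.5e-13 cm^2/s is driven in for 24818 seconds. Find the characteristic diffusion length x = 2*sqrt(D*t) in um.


Step 1: Compute D*t = 7.5e-13 * 24818 = 1.86135e-08 cm^2
Step 2: sqrt(D*t) = 1.36431e-04 cm
Step 3: x = 2 * 1.36431e-04 cm = 2.72862e-04 cm
Step 4: Convert to um (1 cm = 1e4 um): x = 2.729 um


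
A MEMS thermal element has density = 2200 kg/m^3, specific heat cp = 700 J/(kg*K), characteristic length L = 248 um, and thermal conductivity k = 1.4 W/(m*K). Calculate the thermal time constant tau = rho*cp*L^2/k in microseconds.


Step 1: Convert L to m: L = 248e-6 m
Step 2: L^2 = (248e-6)^2 = 6.1504e-08 m^2
Step 3: tau = 2200 * 700 * 6.1504e-08 / 1.4 = 6.76544e-02 s
Step 4: Convert to microseconds (multiply by 1e6).
tau = 67654.4 us


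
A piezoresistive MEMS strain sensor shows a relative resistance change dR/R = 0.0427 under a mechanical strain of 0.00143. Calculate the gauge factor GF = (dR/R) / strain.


Step 1: Identify values.
dR/R = 0.0427, strain = 0.00143
Step 2: GF = (dR/R) / strain = 0.0427 / 0.00143
GF = 29.9


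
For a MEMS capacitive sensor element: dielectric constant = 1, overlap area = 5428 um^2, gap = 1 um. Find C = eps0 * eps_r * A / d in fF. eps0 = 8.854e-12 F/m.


Step 1: Convert area to m^2: A = 5428e-12 m^2
Step 2: Convert gap to m: d = 1e-6 m
Step 3: C = eps0 * eps_r * A / d
C = 8.854e-12 * 1 * 5428e-12 / 1e-6
Step 4: Convert to fF (multiply by 1e15).
C = 48.06 fF


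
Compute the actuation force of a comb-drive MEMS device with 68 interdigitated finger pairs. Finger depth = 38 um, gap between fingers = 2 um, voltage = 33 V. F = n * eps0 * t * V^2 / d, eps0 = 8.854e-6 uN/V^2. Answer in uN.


Step 1: Parameters: n=68, eps0=8.854e-6 uN/V^2, t=38 um, V=33 V, d=2 um
Step 2: V^2 = 1089
Step 3: F = 68 * 8.854e-6 * 38 * 1089 / 2
F = 12.457 uN


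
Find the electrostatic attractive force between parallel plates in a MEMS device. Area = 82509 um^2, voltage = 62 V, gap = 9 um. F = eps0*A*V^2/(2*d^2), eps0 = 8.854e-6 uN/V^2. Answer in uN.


Step 1: Identify parameters.
eps0 = 8.854e-6 uN/V^2, A = 82509 um^2, V = 62 V, d = 9 um
Step 2: Compute V^2 = 62^2 = 3844
Step 3: Compute d^2 = 9^2 = 81
Step 4: F = 0.5 * 8.854e-6 * 82509 * 3844 / 81
F = 17.334 uN


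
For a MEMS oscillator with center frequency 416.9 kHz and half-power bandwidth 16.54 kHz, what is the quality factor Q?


Step 1: Q = f0 / bandwidth
Step 2: Q = 416.9 / 16.54
Q = 25.2


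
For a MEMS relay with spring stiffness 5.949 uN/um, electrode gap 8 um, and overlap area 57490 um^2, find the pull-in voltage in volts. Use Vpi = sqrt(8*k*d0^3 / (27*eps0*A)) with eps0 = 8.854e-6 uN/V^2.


Step 1: Compute numerator: 8 * k * d0^3 = 8 * 5.949 * 8^3 = 24367.104
Step 2: Compute denominator: 27 * eps0 * A = 27 * 8.854e-6 * 57490 = 13.743444
Step 3: Vpi = sqrt(24367.104 / 13.743444)
Vpi = 42.11 V


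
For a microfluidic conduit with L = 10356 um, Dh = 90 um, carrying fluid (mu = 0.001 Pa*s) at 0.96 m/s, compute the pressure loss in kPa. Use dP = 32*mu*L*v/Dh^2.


Step 1: Convert to SI: L = 10356e-6 m, Dh = 90e-6 m
Step 2: dP = 32 * 0.001 * 10356e-6 * 0.96 / (90e-6)^2
Step 3: dP = 39276.09 Pa
Step 4: Convert to kPa: dP = 39.28 kPa


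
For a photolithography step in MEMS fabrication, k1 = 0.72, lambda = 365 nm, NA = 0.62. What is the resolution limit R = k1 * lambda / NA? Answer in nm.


Step 1: Identify values: k1 = 0.72, lambda = 365 nm, NA = 0.62
Step 2: R = k1 * lambda / NA
R = 0.72 * 365 / 0.62
R = 423.9 nm


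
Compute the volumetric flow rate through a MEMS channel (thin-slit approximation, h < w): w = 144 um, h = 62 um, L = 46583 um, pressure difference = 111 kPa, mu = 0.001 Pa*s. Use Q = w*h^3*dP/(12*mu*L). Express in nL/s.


Step 1: Convert all dimensions to SI (meters).
w = 144e-6 m, h = 62e-6 m, L = 46583e-6 m, dP = 111e3 Pa
Step 2: Q = w * h^3 * dP / (12 * mu * L)
Q = 144e-6 * (62e-6)^3 * 111e3 / (12 * 0.001 * 46583e-6) = 6.81478e-09 m^3/s
Step 3: Convert Q from m^3/s to nL/s (1 m^3 = 1e12 nL, so multiply by 1e12).
Q = 6814.78 nL/s


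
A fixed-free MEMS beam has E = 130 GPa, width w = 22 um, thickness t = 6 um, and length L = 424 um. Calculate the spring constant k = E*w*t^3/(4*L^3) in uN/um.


Step 1: Convert E to consistent units (1 GPa = 1000 uN/um^2).
E = 130 GPa = 130000 uN/um^2
Step 2: Compute t^3 = 6^3 = 216
Step 3: Compute L^3 = 424^3 = 76225024
Step 4: k = 130000 * 22 * 216 / (4 * 76225024)
k = 2.0261 uN/um


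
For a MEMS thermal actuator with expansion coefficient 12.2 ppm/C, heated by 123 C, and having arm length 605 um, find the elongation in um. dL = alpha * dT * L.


Step 1: Convert CTE: alpha = 12.2 ppm/C = 12.2e-6 /C
Step 2: dL = 12.2e-6 * 123 * 605
dL = 0.9079 um


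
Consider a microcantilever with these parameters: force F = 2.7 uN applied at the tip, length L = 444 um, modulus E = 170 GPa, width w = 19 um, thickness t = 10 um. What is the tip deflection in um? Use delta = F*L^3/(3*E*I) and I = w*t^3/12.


Step 1: Calculate the second moment of area.
I = w * t^3 / 12 = 19 * 10^3 / 12 = 1583.3333 um^4
Step 2: Convert E to consistent units (1 GPa = 1000 uN/um^2).
E = 170 GPa = 170000 uN/um^2
Step 3: Calculate tip deflection.
delta = F * L^3 / (3 * E * I)
delta = 2.7 * 444^3 / (3 * 170000 * 1583.3333)
delta = 0.2927 um


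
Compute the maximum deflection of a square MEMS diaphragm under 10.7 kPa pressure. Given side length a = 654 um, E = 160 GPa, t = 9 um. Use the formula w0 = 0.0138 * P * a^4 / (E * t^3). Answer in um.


Step 1: Convert pressure to compatible units (E is in GPa, so P in GPa).
P = 10.7 kPa = 10.7e-6 GPa
Step 2: Compute numerator: 0.0138 * P * a^4.
a^4 = 654^4 = 182940976656
numerator = 0.0138 * 10.7e-6 * 182940976656 = 2.70131e+04
Step 3: Compute denominator: E * t^3 = 160 * 9^3 = 116640
Step 4: w0 = numerator / denominator = 2.70131e+04 / 116640 = 0.2316 um


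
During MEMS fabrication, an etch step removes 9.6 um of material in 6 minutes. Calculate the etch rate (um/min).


Step 1: Etch rate = depth / time
Step 2: rate = 9.6 / 6
rate = 1.6 um/min


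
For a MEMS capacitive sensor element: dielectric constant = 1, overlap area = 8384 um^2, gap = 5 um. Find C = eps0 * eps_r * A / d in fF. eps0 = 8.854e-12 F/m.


Step 1: Convert area to m^2: A = 8384e-12 m^2
Step 2: Convert gap to m: d = 5e-6 m
Step 3: C = eps0 * eps_r * A / d
C = 8.854e-12 * 1 * 8384e-12 / 5e-6
Step 4: Convert to fF (multiply by 1e15).
C = 14.85 fF


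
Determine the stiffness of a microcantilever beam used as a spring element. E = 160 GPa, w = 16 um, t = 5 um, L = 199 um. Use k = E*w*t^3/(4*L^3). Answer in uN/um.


Step 1: Convert E to consistent units (1 GPa = 1000 uN/um^2).
E = 160 GPa = 160000 uN/um^2
Step 2: Compute t^3 = 5^3 = 125
Step 3: Compute L^3 = 199^3 = 7880599
Step 4: k = 160000 * 16 * 125 / (4 * 7880599)
k = 10.1515 uN/um


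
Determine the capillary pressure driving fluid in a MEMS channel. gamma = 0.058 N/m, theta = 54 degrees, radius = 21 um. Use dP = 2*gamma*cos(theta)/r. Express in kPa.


Step 1: cos(54 deg) = 0.5878
Step 2: Convert r to m: r = 21e-6 m
Step 3: dP = 2 * 0.058 * 0.5878 / 21e-6 = 3246.9 Pa
Step 4: Convert Pa to kPa (divide by 1000).
dP = 3.25 kPa


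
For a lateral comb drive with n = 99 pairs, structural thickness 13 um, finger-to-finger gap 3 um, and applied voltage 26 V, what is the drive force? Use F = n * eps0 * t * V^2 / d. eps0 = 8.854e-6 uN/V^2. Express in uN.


Step 1: Parameters: n=99, eps0=8.854e-6 uN/V^2, t=13 um, V=26 V, d=3 um
Step 2: V^2 = 676
Step 3: F = 99 * 8.854e-6 * 13 * 676 / 3
F = 2.568 uN


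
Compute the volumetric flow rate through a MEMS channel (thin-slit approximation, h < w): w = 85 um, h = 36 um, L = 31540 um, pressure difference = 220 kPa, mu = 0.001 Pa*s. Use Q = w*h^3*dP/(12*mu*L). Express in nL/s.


Step 1: Convert all dimensions to SI (meters).
w = 85e-6 m, h = 36e-6 m, L = 31540e-6 m, dP = 220e3 Pa
Step 2: Q = w * h^3 * dP / (12 * mu * L)
Q = 85e-6 * (36e-6)^3 * 220e3 / (12 * 0.001 * 31540e-6) = 2.30518706e-09 m^3/s
Step 3: Convert Q from m^3/s to nL/s (1 m^3 = 1e12 nL, so multiply by 1e12).
Q = 2305.187 nL/s


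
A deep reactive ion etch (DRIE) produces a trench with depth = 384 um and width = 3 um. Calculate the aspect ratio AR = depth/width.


Step 1: AR = depth / width
Step 2: AR = 384 / 3
AR = 128.0


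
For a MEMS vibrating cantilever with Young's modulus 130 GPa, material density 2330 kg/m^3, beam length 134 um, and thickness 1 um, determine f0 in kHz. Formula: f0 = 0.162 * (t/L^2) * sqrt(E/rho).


Step 1: Convert units to SI.
t_SI = 1e-6 m, L_SI = 134e-6 m
Step 2: Calculate sqrt(E/rho).
sqrt(130e9 / 2330) = 7469.54 m/s
Step 3: Compute f0.
f0 = 0.162 * 1e-6 / (134e-6)^2 * 7469.54 = 67390.6 Hz = 67.39 kHz


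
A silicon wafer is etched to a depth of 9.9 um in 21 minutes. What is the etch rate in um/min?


Step 1: Etch rate = depth / time
Step 2: rate = 9.9 / 21
rate = 0.471 um/min


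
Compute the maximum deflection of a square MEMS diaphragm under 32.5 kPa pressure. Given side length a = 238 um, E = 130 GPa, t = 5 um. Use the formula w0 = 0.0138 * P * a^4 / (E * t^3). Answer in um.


Step 1: Convert pressure to compatible units (E is in GPa, so P in GPa).
P = 32.5 kPa = 32.5e-6 GPa
Step 2: Compute numerator: 0.0138 * P * a^4.
a^4 = 238^4 = 3208542736
numerator = 0.0138 * 32.5e-6 * 3208542736 = 1.439e+03
Step 3: Compute denominator: E * t^3 = 130 * 5^3 = 16250
Step 4: w0 = numerator / denominator = 1.439e+03 / 16250 = 0.0886 um


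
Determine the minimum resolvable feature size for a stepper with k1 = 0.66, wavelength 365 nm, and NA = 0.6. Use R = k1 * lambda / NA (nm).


Step 1: Identify values: k1 = 0.66, lambda = 365 nm, NA = 0.6
Step 2: R = k1 * lambda / NA
R = 0.66 * 365 / 0.6
R = 401.5 nm


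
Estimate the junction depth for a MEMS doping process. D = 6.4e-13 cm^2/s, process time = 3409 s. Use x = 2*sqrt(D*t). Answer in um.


Step 1: Compute D*t = 6.4e-13 * 3409 = 2.18176e-09 cm^2
Step 2: sqrt(D*t) = 4.6709e-05 cm
Step 3: x = 2 * 4.6709e-05 cm = 9.3418e-05 cm
Step 4: Convert to um (1 cm = 1e4 um): x = 0.934 um


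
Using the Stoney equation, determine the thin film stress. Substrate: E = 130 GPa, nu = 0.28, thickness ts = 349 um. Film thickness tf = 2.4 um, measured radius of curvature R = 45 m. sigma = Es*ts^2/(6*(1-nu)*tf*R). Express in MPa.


Step 1: Compute numerator: Es * ts^2 = 130 * 349^2 = 15834130 (GPa*um^2)
Step 2: Compute denominator (R in um): 6*(1-nu)*tf*R = 6*0.72*2.4*45e6 = 466560000.0 (um^2)
Step 3: sigma (GPa) = 15834130 / 466560000.0 = 3.3938e-02 GPa
Step 4: Convert to MPa (x1000): sigma = 33.9 MPa


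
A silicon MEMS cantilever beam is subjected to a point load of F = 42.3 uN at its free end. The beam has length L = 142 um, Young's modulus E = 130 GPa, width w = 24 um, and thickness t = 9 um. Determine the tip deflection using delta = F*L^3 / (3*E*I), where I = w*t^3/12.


Step 1: Calculate the second moment of area.
I = w * t^3 / 12 = 24 * 9^3 / 12 = 1458.0 um^4
Step 2: Convert E to consistent units (1 GPa = 1000 uN/um^2).
E = 130 GPa = 130000 uN/um^2
Step 3: Calculate tip deflection.
delta = F * L^3 / (3 * E * I)
delta = 42.3 * 142^3 / (3 * 130000 * 1458.0)
delta = 0.213 um


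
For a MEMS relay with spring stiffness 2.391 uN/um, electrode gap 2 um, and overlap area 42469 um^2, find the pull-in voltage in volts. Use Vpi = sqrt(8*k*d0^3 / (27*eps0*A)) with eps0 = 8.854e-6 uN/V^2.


Step 1: Compute numerator: 8 * k * d0^3 = 8 * 2.391 * 2^3 = 153.024
Step 2: Compute denominator: 27 * eps0 * A = 27 * 8.854e-6 * 42469 = 10.152554
Step 3: Vpi = sqrt(153.024 / 10.152554)
Vpi = 3.88 V


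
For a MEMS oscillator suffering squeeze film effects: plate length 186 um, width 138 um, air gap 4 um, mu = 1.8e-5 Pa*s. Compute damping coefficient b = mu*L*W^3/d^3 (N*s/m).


Step 1: Convert to SI.
L = 186e-6 m, W = 138e-6 m, d = 4e-6 m
Step 2: W^3 = (138e-6)^3 = 2.63e-12 m^3
Step 3: d^3 = (4e-6)^3 = 6.40e-17 m^3
Step 4: b = 1.8e-5 * 186e-6 * 2.63e-12 / 6.40e-17
b = 1.37e-04 N*s/m


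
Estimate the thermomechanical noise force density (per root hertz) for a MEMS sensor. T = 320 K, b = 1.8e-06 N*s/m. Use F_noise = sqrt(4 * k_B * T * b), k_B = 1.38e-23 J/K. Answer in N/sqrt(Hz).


Step 1: Compute 4 * k_B * T * b
= 4 * 1.38e-23 * 320 * 1.8e-06
= 3.1795e-26 N^2/Hz
Step 2: F_noise = sqrt(3.1795e-26)
F_noise = 1.78e-13 N/sqrt(Hz)


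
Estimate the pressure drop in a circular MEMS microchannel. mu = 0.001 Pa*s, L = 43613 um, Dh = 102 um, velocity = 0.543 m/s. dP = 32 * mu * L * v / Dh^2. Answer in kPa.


Step 1: Convert to SI: L = 43613e-6 m, Dh = 102e-6 m
Step 2: dP = 32 * 0.001 * 43613e-6 * 0.543 / (102e-6)^2
Step 3: dP = 72839.24 Pa
Step 4: Convert to kPa: dP = 72.84 kPa


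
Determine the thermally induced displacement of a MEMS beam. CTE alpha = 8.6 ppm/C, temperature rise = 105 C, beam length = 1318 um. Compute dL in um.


Step 1: Convert CTE: alpha = 8.6 ppm/C = 8.6e-6 /C
Step 2: dL = 8.6e-6 * 105 * 1318
dL = 1.1902 um


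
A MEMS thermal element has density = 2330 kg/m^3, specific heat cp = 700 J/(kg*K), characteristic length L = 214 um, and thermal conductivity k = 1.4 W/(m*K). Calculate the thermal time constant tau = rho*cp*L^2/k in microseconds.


Step 1: Convert L to m: L = 214e-6 m
Step 2: L^2 = (214e-6)^2 = 4.5796e-08 m^2
Step 3: tau = 2330 * 700 * 4.5796e-08 / 1.4 = 5.335234e-02 s
Step 4: Convert to microseconds (multiply by 1e6).
tau = 53352.34 us
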